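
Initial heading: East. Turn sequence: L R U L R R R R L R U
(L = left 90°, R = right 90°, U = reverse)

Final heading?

Start: East
  L (left (90° counter-clockwise)) -> North
  R (right (90° clockwise)) -> East
  U (U-turn (180°)) -> West
  L (left (90° counter-clockwise)) -> South
  R (right (90° clockwise)) -> West
  R (right (90° clockwise)) -> North
  R (right (90° clockwise)) -> East
  R (right (90° clockwise)) -> South
  L (left (90° counter-clockwise)) -> East
  R (right (90° clockwise)) -> South
  U (U-turn (180°)) -> North
Final: North

Answer: Final heading: North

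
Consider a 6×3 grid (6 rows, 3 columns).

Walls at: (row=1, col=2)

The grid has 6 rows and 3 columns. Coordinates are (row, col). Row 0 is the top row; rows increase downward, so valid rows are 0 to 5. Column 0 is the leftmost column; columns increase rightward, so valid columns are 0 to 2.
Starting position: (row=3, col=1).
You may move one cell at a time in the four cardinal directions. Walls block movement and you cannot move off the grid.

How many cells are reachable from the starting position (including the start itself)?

Answer: Reachable cells: 17

Derivation:
BFS flood-fill from (row=3, col=1):
  Distance 0: (row=3, col=1)
  Distance 1: (row=2, col=1), (row=3, col=0), (row=3, col=2), (row=4, col=1)
  Distance 2: (row=1, col=1), (row=2, col=0), (row=2, col=2), (row=4, col=0), (row=4, col=2), (row=5, col=1)
  Distance 3: (row=0, col=1), (row=1, col=0), (row=5, col=0), (row=5, col=2)
  Distance 4: (row=0, col=0), (row=0, col=2)
Total reachable: 17 (grid has 17 open cells total)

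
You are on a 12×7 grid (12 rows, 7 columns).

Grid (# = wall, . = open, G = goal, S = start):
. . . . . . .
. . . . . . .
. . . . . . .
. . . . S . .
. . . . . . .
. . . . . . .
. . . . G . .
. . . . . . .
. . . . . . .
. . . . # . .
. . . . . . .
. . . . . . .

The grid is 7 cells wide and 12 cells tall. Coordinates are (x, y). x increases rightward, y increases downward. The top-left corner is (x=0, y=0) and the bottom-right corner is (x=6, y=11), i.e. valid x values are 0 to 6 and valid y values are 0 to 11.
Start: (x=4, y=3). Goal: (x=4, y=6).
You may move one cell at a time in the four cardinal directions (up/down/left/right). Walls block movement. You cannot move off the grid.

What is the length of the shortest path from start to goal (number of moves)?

BFS from (x=4, y=3) until reaching (x=4, y=6):
  Distance 0: (x=4, y=3)
  Distance 1: (x=4, y=2), (x=3, y=3), (x=5, y=3), (x=4, y=4)
  Distance 2: (x=4, y=1), (x=3, y=2), (x=5, y=2), (x=2, y=3), (x=6, y=3), (x=3, y=4), (x=5, y=4), (x=4, y=5)
  Distance 3: (x=4, y=0), (x=3, y=1), (x=5, y=1), (x=2, y=2), (x=6, y=2), (x=1, y=3), (x=2, y=4), (x=6, y=4), (x=3, y=5), (x=5, y=5), (x=4, y=6)  <- goal reached here
One shortest path (3 moves): (x=4, y=3) -> (x=4, y=4) -> (x=4, y=5) -> (x=4, y=6)

Answer: Shortest path length: 3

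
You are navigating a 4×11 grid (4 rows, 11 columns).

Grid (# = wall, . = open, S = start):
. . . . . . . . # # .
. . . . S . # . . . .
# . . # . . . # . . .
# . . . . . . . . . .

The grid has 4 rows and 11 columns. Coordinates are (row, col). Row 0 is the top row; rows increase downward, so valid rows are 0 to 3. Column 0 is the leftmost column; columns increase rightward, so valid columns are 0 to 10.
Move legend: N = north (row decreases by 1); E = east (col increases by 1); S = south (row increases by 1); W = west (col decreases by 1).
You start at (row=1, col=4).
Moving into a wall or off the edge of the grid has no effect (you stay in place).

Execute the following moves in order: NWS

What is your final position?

Answer: Final position: (row=1, col=3)

Derivation:
Start: (row=1, col=4)
  N (north): (row=1, col=4) -> (row=0, col=4)
  W (west): (row=0, col=4) -> (row=0, col=3)
  S (south): (row=0, col=3) -> (row=1, col=3)
Final: (row=1, col=3)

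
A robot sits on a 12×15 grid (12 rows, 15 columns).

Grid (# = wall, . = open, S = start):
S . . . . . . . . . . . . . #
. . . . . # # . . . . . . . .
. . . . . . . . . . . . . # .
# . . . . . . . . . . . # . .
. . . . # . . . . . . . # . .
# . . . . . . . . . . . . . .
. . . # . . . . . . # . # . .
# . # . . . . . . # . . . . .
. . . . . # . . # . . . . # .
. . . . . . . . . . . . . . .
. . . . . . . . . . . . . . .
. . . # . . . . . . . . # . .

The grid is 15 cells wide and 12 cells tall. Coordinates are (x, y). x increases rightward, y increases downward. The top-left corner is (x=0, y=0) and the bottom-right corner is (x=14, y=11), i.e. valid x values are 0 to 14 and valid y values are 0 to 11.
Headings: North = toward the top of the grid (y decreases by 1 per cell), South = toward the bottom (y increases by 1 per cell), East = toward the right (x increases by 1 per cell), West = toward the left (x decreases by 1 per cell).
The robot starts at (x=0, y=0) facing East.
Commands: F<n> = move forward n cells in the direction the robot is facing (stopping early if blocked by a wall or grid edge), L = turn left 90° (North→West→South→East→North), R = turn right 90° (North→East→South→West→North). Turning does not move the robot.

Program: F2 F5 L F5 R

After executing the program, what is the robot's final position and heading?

Answer: Final position: (x=7, y=0), facing East

Derivation:
Start: (x=0, y=0), facing East
  F2: move forward 2, now at (x=2, y=0)
  F5: move forward 5, now at (x=7, y=0)
  L: turn left, now facing North
  F5: move forward 0/5 (blocked), now at (x=7, y=0)
  R: turn right, now facing East
Final: (x=7, y=0), facing East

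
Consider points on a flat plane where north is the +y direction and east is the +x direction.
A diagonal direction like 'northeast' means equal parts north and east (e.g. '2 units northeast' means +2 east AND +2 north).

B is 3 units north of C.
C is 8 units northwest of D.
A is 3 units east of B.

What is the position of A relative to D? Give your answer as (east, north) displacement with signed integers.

Place D at the origin (east=0, north=0).
  C is 8 units northwest of D: delta (east=-8, north=+8); C at (east=-8, north=8).
  B is 3 units north of C: delta (east=+0, north=+3); B at (east=-8, north=11).
  A is 3 units east of B: delta (east=+3, north=+0); A at (east=-5, north=11).
Therefore A relative to D: (east=-5, north=11).

Answer: A is at (east=-5, north=11) relative to D.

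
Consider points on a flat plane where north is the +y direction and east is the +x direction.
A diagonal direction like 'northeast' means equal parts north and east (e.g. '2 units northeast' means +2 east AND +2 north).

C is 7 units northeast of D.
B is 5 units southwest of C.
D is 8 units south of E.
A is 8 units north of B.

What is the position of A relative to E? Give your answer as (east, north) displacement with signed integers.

Place E at the origin (east=0, north=0).
  D is 8 units south of E: delta (east=+0, north=-8); D at (east=0, north=-8).
  C is 7 units northeast of D: delta (east=+7, north=+7); C at (east=7, north=-1).
  B is 5 units southwest of C: delta (east=-5, north=-5); B at (east=2, north=-6).
  A is 8 units north of B: delta (east=+0, north=+8); A at (east=2, north=2).
Therefore A relative to E: (east=2, north=2).

Answer: A is at (east=2, north=2) relative to E.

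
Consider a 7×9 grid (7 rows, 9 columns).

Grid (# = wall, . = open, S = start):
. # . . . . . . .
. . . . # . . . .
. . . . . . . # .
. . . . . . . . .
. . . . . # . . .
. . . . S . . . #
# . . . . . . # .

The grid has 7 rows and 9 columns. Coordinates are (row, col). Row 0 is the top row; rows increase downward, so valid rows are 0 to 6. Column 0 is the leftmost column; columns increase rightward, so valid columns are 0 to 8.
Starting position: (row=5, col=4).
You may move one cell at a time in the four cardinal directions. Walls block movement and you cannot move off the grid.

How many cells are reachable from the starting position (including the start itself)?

BFS flood-fill from (row=5, col=4):
  Distance 0: (row=5, col=4)
  Distance 1: (row=4, col=4), (row=5, col=3), (row=5, col=5), (row=6, col=4)
  Distance 2: (row=3, col=4), (row=4, col=3), (row=5, col=2), (row=5, col=6), (row=6, col=3), (row=6, col=5)
  Distance 3: (row=2, col=4), (row=3, col=3), (row=3, col=5), (row=4, col=2), (row=4, col=6), (row=5, col=1), (row=5, col=7), (row=6, col=2), (row=6, col=6)
  Distance 4: (row=2, col=3), (row=2, col=5), (row=3, col=2), (row=3, col=6), (row=4, col=1), (row=4, col=7), (row=5, col=0), (row=6, col=1)
  Distance 5: (row=1, col=3), (row=1, col=5), (row=2, col=2), (row=2, col=6), (row=3, col=1), (row=3, col=7), (row=4, col=0), (row=4, col=8)
  Distance 6: (row=0, col=3), (row=0, col=5), (row=1, col=2), (row=1, col=6), (row=2, col=1), (row=3, col=0), (row=3, col=8)
  Distance 7: (row=0, col=2), (row=0, col=4), (row=0, col=6), (row=1, col=1), (row=1, col=7), (row=2, col=0), (row=2, col=8)
  Distance 8: (row=0, col=7), (row=1, col=0), (row=1, col=8)
  Distance 9: (row=0, col=0), (row=0, col=8)
Total reachable: 55 (grid has 56 open cells total)

Answer: Reachable cells: 55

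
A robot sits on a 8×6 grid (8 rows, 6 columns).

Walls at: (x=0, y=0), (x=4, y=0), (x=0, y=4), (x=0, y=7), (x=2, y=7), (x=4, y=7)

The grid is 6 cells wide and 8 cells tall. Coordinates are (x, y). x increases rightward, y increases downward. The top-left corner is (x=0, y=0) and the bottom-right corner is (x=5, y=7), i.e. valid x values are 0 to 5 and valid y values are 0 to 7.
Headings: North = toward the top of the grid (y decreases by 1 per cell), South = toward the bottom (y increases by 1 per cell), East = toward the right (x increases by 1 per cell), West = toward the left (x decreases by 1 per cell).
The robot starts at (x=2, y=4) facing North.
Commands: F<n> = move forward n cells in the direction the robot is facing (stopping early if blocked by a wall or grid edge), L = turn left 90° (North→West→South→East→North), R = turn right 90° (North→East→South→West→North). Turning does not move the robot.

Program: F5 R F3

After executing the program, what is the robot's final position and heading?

Answer: Final position: (x=3, y=0), facing East

Derivation:
Start: (x=2, y=4), facing North
  F5: move forward 4/5 (blocked), now at (x=2, y=0)
  R: turn right, now facing East
  F3: move forward 1/3 (blocked), now at (x=3, y=0)
Final: (x=3, y=0), facing East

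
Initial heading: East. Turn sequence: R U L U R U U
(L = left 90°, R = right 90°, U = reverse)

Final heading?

Answer: Final heading: South

Derivation:
Start: East
  R (right (90° clockwise)) -> South
  U (U-turn (180°)) -> North
  L (left (90° counter-clockwise)) -> West
  U (U-turn (180°)) -> East
  R (right (90° clockwise)) -> South
  U (U-turn (180°)) -> North
  U (U-turn (180°)) -> South
Final: South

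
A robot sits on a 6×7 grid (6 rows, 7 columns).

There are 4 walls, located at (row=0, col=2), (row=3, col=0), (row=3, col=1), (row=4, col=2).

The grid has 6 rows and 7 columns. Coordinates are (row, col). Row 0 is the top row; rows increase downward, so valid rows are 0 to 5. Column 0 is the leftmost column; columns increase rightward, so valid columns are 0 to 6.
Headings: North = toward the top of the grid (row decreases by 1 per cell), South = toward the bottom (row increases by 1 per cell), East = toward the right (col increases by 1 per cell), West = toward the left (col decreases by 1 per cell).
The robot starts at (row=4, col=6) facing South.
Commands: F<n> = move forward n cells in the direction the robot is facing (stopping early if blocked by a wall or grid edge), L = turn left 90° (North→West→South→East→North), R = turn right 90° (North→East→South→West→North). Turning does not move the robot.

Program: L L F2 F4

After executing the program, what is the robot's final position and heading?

Answer: Final position: (row=0, col=6), facing North

Derivation:
Start: (row=4, col=6), facing South
  L: turn left, now facing East
  L: turn left, now facing North
  F2: move forward 2, now at (row=2, col=6)
  F4: move forward 2/4 (blocked), now at (row=0, col=6)
Final: (row=0, col=6), facing North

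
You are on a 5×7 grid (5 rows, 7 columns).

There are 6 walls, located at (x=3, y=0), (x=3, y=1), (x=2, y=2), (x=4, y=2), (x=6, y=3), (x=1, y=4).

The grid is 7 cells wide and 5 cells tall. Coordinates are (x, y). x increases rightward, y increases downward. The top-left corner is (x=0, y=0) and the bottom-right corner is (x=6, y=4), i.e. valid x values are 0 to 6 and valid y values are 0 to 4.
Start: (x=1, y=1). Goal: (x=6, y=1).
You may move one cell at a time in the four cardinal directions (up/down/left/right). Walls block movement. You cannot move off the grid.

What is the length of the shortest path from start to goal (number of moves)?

Answer: Shortest path length: 9

Derivation:
BFS from (x=1, y=1) until reaching (x=6, y=1):
  Distance 0: (x=1, y=1)
  Distance 1: (x=1, y=0), (x=0, y=1), (x=2, y=1), (x=1, y=2)
  Distance 2: (x=0, y=0), (x=2, y=0), (x=0, y=2), (x=1, y=3)
  Distance 3: (x=0, y=3), (x=2, y=3)
  Distance 4: (x=3, y=3), (x=0, y=4), (x=2, y=4)
  Distance 5: (x=3, y=2), (x=4, y=3), (x=3, y=4)
  Distance 6: (x=5, y=3), (x=4, y=4)
  Distance 7: (x=5, y=2), (x=5, y=4)
  Distance 8: (x=5, y=1), (x=6, y=2), (x=6, y=4)
  Distance 9: (x=5, y=0), (x=4, y=1), (x=6, y=1)  <- goal reached here
One shortest path (9 moves): (x=1, y=1) -> (x=1, y=2) -> (x=1, y=3) -> (x=2, y=3) -> (x=3, y=3) -> (x=4, y=3) -> (x=5, y=3) -> (x=5, y=2) -> (x=6, y=2) -> (x=6, y=1)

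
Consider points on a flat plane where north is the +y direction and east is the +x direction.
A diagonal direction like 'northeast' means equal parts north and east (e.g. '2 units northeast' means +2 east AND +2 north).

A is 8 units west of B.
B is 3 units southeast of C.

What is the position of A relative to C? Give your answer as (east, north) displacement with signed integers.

Place C at the origin (east=0, north=0).
  B is 3 units southeast of C: delta (east=+3, north=-3); B at (east=3, north=-3).
  A is 8 units west of B: delta (east=-8, north=+0); A at (east=-5, north=-3).
Therefore A relative to C: (east=-5, north=-3).

Answer: A is at (east=-5, north=-3) relative to C.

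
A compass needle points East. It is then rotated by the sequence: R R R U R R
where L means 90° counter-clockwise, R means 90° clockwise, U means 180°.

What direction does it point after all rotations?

Answer: Final heading: North

Derivation:
Start: East
  R (right (90° clockwise)) -> South
  R (right (90° clockwise)) -> West
  R (right (90° clockwise)) -> North
  U (U-turn (180°)) -> South
  R (right (90° clockwise)) -> West
  R (right (90° clockwise)) -> North
Final: North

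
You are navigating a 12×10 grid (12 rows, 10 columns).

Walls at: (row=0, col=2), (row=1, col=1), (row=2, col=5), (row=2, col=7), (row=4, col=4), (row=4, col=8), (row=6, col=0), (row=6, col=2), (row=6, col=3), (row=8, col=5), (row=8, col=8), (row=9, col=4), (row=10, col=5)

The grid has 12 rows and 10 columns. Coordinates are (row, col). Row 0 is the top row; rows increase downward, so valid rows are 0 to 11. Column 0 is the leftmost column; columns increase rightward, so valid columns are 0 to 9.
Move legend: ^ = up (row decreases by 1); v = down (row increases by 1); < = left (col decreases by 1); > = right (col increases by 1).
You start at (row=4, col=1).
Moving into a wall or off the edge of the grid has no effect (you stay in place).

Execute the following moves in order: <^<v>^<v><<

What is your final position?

Start: (row=4, col=1)
  < (left): (row=4, col=1) -> (row=4, col=0)
  ^ (up): (row=4, col=0) -> (row=3, col=0)
  < (left): blocked, stay at (row=3, col=0)
  v (down): (row=3, col=0) -> (row=4, col=0)
  > (right): (row=4, col=0) -> (row=4, col=1)
  ^ (up): (row=4, col=1) -> (row=3, col=1)
  < (left): (row=3, col=1) -> (row=3, col=0)
  v (down): (row=3, col=0) -> (row=4, col=0)
  > (right): (row=4, col=0) -> (row=4, col=1)
  < (left): (row=4, col=1) -> (row=4, col=0)
  < (left): blocked, stay at (row=4, col=0)
Final: (row=4, col=0)

Answer: Final position: (row=4, col=0)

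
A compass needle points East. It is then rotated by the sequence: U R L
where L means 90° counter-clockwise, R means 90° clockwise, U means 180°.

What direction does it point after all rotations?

Start: East
  U (U-turn (180°)) -> West
  R (right (90° clockwise)) -> North
  L (left (90° counter-clockwise)) -> West
Final: West

Answer: Final heading: West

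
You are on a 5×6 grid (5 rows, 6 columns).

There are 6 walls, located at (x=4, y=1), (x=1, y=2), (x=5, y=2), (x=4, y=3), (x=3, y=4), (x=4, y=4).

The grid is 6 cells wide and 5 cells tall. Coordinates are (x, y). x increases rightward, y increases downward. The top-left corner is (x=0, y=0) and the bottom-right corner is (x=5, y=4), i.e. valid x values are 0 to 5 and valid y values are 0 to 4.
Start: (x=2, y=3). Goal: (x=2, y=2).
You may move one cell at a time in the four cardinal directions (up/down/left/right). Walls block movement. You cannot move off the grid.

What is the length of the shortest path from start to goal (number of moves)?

Answer: Shortest path length: 1

Derivation:
BFS from (x=2, y=3) until reaching (x=2, y=2):
  Distance 0: (x=2, y=3)
  Distance 1: (x=2, y=2), (x=1, y=3), (x=3, y=3), (x=2, y=4)  <- goal reached here
One shortest path (1 moves): (x=2, y=3) -> (x=2, y=2)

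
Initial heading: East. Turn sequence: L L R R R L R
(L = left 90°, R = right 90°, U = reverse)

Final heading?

Answer: Final heading: South

Derivation:
Start: East
  L (left (90° counter-clockwise)) -> North
  L (left (90° counter-clockwise)) -> West
  R (right (90° clockwise)) -> North
  R (right (90° clockwise)) -> East
  R (right (90° clockwise)) -> South
  L (left (90° counter-clockwise)) -> East
  R (right (90° clockwise)) -> South
Final: South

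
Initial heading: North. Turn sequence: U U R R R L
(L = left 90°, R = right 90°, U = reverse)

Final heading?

Answer: Final heading: South

Derivation:
Start: North
  U (U-turn (180°)) -> South
  U (U-turn (180°)) -> North
  R (right (90° clockwise)) -> East
  R (right (90° clockwise)) -> South
  R (right (90° clockwise)) -> West
  L (left (90° counter-clockwise)) -> South
Final: South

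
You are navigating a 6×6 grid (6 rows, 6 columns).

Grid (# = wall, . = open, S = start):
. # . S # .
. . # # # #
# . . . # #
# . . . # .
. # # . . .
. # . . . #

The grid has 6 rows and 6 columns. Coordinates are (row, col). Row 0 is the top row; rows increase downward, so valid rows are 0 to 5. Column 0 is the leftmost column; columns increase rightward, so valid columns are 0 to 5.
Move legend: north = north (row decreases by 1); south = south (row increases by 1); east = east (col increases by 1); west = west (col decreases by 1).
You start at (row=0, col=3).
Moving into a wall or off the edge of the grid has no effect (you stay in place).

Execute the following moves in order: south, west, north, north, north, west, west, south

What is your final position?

Answer: Final position: (row=0, col=2)

Derivation:
Start: (row=0, col=3)
  south (south): blocked, stay at (row=0, col=3)
  west (west): (row=0, col=3) -> (row=0, col=2)
  [×3]north (north): blocked, stay at (row=0, col=2)
  west (west): blocked, stay at (row=0, col=2)
  west (west): blocked, stay at (row=0, col=2)
  south (south): blocked, stay at (row=0, col=2)
Final: (row=0, col=2)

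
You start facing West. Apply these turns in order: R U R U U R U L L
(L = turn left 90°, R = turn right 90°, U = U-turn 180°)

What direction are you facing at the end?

Start: West
  R (right (90° clockwise)) -> North
  U (U-turn (180°)) -> South
  R (right (90° clockwise)) -> West
  U (U-turn (180°)) -> East
  U (U-turn (180°)) -> West
  R (right (90° clockwise)) -> North
  U (U-turn (180°)) -> South
  L (left (90° counter-clockwise)) -> East
  L (left (90° counter-clockwise)) -> North
Final: North

Answer: Final heading: North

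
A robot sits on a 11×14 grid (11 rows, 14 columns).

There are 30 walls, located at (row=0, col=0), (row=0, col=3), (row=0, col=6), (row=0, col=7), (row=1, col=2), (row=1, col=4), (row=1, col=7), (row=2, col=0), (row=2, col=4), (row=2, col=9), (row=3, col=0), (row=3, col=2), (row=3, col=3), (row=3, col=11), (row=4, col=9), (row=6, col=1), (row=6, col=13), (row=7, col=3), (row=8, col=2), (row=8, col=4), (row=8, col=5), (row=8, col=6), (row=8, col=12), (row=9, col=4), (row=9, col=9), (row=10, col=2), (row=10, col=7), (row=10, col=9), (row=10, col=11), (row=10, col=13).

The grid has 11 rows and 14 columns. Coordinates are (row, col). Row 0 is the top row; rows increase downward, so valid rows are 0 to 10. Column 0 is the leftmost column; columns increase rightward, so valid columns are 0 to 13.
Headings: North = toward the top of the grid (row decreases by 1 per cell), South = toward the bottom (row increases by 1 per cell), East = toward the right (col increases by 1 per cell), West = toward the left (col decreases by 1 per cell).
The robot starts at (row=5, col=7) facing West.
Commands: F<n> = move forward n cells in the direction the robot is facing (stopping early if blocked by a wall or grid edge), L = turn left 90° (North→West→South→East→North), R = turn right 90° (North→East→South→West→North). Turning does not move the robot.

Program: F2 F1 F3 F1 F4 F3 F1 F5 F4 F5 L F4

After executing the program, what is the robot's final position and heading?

Answer: Final position: (row=9, col=0), facing South

Derivation:
Start: (row=5, col=7), facing West
  F2: move forward 2, now at (row=5, col=5)
  F1: move forward 1, now at (row=5, col=4)
  F3: move forward 3, now at (row=5, col=1)
  F1: move forward 1, now at (row=5, col=0)
  F4: move forward 0/4 (blocked), now at (row=5, col=0)
  F3: move forward 0/3 (blocked), now at (row=5, col=0)
  F1: move forward 0/1 (blocked), now at (row=5, col=0)
  F5: move forward 0/5 (blocked), now at (row=5, col=0)
  F4: move forward 0/4 (blocked), now at (row=5, col=0)
  F5: move forward 0/5 (blocked), now at (row=5, col=0)
  L: turn left, now facing South
  F4: move forward 4, now at (row=9, col=0)
Final: (row=9, col=0), facing South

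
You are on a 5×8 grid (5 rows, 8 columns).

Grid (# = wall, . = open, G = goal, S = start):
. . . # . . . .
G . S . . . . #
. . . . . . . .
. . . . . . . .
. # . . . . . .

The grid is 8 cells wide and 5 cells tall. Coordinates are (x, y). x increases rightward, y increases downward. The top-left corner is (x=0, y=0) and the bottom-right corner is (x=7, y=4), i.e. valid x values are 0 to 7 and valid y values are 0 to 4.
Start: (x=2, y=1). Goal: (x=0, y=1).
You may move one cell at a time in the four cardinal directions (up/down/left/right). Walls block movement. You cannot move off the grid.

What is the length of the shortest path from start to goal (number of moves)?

BFS from (x=2, y=1) until reaching (x=0, y=1):
  Distance 0: (x=2, y=1)
  Distance 1: (x=2, y=0), (x=1, y=1), (x=3, y=1), (x=2, y=2)
  Distance 2: (x=1, y=0), (x=0, y=1), (x=4, y=1), (x=1, y=2), (x=3, y=2), (x=2, y=3)  <- goal reached here
One shortest path (2 moves): (x=2, y=1) -> (x=1, y=1) -> (x=0, y=1)

Answer: Shortest path length: 2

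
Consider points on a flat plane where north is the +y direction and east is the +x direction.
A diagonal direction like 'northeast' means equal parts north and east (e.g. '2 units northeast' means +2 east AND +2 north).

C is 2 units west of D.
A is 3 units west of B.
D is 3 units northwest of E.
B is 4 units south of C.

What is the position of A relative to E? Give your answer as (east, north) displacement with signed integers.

Place E at the origin (east=0, north=0).
  D is 3 units northwest of E: delta (east=-3, north=+3); D at (east=-3, north=3).
  C is 2 units west of D: delta (east=-2, north=+0); C at (east=-5, north=3).
  B is 4 units south of C: delta (east=+0, north=-4); B at (east=-5, north=-1).
  A is 3 units west of B: delta (east=-3, north=+0); A at (east=-8, north=-1).
Therefore A relative to E: (east=-8, north=-1).

Answer: A is at (east=-8, north=-1) relative to E.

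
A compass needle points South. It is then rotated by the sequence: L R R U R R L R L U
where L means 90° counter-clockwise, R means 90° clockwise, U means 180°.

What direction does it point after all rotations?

Answer: Final heading: North

Derivation:
Start: South
  L (left (90° counter-clockwise)) -> East
  R (right (90° clockwise)) -> South
  R (right (90° clockwise)) -> West
  U (U-turn (180°)) -> East
  R (right (90° clockwise)) -> South
  R (right (90° clockwise)) -> West
  L (left (90° counter-clockwise)) -> South
  R (right (90° clockwise)) -> West
  L (left (90° counter-clockwise)) -> South
  U (U-turn (180°)) -> North
Final: North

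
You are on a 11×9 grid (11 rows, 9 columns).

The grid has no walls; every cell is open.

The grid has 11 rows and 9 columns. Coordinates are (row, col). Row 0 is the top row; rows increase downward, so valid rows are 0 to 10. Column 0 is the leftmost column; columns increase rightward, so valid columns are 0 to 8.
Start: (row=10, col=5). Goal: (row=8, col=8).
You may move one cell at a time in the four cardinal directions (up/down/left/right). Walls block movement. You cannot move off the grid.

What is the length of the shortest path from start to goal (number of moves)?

Answer: Shortest path length: 5

Derivation:
BFS from (row=10, col=5) until reaching (row=8, col=8):
  Distance 0: (row=10, col=5)
  Distance 1: (row=9, col=5), (row=10, col=4), (row=10, col=6)
  Distance 2: (row=8, col=5), (row=9, col=4), (row=9, col=6), (row=10, col=3), (row=10, col=7)
  Distance 3: (row=7, col=5), (row=8, col=4), (row=8, col=6), (row=9, col=3), (row=9, col=7), (row=10, col=2), (row=10, col=8)
  Distance 4: (row=6, col=5), (row=7, col=4), (row=7, col=6), (row=8, col=3), (row=8, col=7), (row=9, col=2), (row=9, col=8), (row=10, col=1)
  Distance 5: (row=5, col=5), (row=6, col=4), (row=6, col=6), (row=7, col=3), (row=7, col=7), (row=8, col=2), (row=8, col=8), (row=9, col=1), (row=10, col=0)  <- goal reached here
One shortest path (5 moves): (row=10, col=5) -> (row=10, col=6) -> (row=10, col=7) -> (row=10, col=8) -> (row=9, col=8) -> (row=8, col=8)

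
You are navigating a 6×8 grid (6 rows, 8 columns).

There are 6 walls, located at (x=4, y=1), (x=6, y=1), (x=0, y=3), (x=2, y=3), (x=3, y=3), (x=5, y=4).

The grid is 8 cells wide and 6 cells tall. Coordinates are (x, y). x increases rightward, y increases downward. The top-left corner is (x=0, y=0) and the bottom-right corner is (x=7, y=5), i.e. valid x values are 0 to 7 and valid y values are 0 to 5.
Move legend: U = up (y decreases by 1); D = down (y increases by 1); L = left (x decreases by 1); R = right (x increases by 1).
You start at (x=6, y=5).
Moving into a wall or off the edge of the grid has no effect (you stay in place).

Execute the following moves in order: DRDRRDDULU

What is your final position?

Answer: Final position: (x=6, y=3)

Derivation:
Start: (x=6, y=5)
  D (down): blocked, stay at (x=6, y=5)
  R (right): (x=6, y=5) -> (x=7, y=5)
  D (down): blocked, stay at (x=7, y=5)
  R (right): blocked, stay at (x=7, y=5)
  R (right): blocked, stay at (x=7, y=5)
  D (down): blocked, stay at (x=7, y=5)
  D (down): blocked, stay at (x=7, y=5)
  U (up): (x=7, y=5) -> (x=7, y=4)
  L (left): (x=7, y=4) -> (x=6, y=4)
  U (up): (x=6, y=4) -> (x=6, y=3)
Final: (x=6, y=3)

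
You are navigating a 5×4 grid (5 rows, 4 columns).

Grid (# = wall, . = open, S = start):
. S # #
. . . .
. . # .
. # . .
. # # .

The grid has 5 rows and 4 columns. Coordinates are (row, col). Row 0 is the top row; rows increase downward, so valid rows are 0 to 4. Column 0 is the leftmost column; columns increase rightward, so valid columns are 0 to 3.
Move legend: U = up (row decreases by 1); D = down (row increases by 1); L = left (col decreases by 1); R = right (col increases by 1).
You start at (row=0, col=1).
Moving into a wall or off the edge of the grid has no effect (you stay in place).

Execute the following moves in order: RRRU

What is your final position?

Answer: Final position: (row=0, col=1)

Derivation:
Start: (row=0, col=1)
  [×3]R (right): blocked, stay at (row=0, col=1)
  U (up): blocked, stay at (row=0, col=1)
Final: (row=0, col=1)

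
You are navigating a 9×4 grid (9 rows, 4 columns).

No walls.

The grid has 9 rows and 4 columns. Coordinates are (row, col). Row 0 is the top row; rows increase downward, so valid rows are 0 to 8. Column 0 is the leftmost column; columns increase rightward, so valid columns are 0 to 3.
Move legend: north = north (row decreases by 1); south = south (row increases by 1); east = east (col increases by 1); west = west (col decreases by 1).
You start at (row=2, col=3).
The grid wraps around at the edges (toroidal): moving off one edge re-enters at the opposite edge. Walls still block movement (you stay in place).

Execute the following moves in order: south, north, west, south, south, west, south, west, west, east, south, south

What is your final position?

Answer: Final position: (row=7, col=0)

Derivation:
Start: (row=2, col=3)
  south (south): (row=2, col=3) -> (row=3, col=3)
  north (north): (row=3, col=3) -> (row=2, col=3)
  west (west): (row=2, col=3) -> (row=2, col=2)
  south (south): (row=2, col=2) -> (row=3, col=2)
  south (south): (row=3, col=2) -> (row=4, col=2)
  west (west): (row=4, col=2) -> (row=4, col=1)
  south (south): (row=4, col=1) -> (row=5, col=1)
  west (west): (row=5, col=1) -> (row=5, col=0)
  west (west): (row=5, col=0) -> (row=5, col=3)
  east (east): (row=5, col=3) -> (row=5, col=0)
  south (south): (row=5, col=0) -> (row=6, col=0)
  south (south): (row=6, col=0) -> (row=7, col=0)
Final: (row=7, col=0)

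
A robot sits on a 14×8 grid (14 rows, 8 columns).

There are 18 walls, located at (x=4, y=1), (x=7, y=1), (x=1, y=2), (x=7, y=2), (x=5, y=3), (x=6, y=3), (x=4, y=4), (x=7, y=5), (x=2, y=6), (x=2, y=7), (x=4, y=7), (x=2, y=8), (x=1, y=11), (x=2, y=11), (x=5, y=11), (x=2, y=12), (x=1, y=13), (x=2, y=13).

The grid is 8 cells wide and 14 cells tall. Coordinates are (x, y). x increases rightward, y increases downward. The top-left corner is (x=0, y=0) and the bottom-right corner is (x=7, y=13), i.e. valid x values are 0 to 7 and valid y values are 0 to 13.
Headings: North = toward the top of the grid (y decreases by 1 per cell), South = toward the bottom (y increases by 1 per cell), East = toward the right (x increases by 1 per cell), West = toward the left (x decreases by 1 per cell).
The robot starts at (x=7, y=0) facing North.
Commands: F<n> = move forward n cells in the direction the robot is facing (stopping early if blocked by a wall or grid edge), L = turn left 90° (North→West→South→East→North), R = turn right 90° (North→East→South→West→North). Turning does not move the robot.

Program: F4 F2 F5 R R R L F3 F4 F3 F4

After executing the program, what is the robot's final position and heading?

Answer: Final position: (x=7, y=0), facing South

Derivation:
Start: (x=7, y=0), facing North
  F4: move forward 0/4 (blocked), now at (x=7, y=0)
  F2: move forward 0/2 (blocked), now at (x=7, y=0)
  F5: move forward 0/5 (blocked), now at (x=7, y=0)
  R: turn right, now facing East
  R: turn right, now facing South
  R: turn right, now facing West
  L: turn left, now facing South
  F3: move forward 0/3 (blocked), now at (x=7, y=0)
  F4: move forward 0/4 (blocked), now at (x=7, y=0)
  F3: move forward 0/3 (blocked), now at (x=7, y=0)
  F4: move forward 0/4 (blocked), now at (x=7, y=0)
Final: (x=7, y=0), facing South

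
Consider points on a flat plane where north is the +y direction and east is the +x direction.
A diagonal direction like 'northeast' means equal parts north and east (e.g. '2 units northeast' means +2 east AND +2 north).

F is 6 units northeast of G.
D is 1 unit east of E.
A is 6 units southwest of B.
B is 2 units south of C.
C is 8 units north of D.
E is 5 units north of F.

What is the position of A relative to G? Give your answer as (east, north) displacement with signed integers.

Place G at the origin (east=0, north=0).
  F is 6 units northeast of G: delta (east=+6, north=+6); F at (east=6, north=6).
  E is 5 units north of F: delta (east=+0, north=+5); E at (east=6, north=11).
  D is 1 unit east of E: delta (east=+1, north=+0); D at (east=7, north=11).
  C is 8 units north of D: delta (east=+0, north=+8); C at (east=7, north=19).
  B is 2 units south of C: delta (east=+0, north=-2); B at (east=7, north=17).
  A is 6 units southwest of B: delta (east=-6, north=-6); A at (east=1, north=11).
Therefore A relative to G: (east=1, north=11).

Answer: A is at (east=1, north=11) relative to G.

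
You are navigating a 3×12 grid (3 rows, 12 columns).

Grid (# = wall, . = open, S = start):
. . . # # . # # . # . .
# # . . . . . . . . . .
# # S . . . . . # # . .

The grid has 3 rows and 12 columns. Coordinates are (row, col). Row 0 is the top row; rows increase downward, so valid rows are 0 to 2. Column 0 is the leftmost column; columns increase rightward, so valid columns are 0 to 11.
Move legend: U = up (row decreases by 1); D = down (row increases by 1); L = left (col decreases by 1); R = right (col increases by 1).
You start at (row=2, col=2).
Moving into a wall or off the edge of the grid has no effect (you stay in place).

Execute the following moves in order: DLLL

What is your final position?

Start: (row=2, col=2)
  D (down): blocked, stay at (row=2, col=2)
  [×3]L (left): blocked, stay at (row=2, col=2)
Final: (row=2, col=2)

Answer: Final position: (row=2, col=2)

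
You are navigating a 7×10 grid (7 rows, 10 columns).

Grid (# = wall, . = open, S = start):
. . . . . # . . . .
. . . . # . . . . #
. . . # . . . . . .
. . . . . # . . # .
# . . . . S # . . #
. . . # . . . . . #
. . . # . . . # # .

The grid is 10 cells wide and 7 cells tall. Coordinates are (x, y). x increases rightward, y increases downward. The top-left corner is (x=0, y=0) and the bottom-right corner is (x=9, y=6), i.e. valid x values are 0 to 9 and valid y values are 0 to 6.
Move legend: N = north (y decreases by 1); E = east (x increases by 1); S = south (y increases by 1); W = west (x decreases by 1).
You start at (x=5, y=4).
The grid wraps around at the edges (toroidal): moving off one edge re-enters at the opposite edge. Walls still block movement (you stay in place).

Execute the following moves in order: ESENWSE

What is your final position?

Start: (x=5, y=4)
  E (east): blocked, stay at (x=5, y=4)
  S (south): (x=5, y=4) -> (x=5, y=5)
  E (east): (x=5, y=5) -> (x=6, y=5)
  N (north): blocked, stay at (x=6, y=5)
  W (west): (x=6, y=5) -> (x=5, y=5)
  S (south): (x=5, y=5) -> (x=5, y=6)
  E (east): (x=5, y=6) -> (x=6, y=6)
Final: (x=6, y=6)

Answer: Final position: (x=6, y=6)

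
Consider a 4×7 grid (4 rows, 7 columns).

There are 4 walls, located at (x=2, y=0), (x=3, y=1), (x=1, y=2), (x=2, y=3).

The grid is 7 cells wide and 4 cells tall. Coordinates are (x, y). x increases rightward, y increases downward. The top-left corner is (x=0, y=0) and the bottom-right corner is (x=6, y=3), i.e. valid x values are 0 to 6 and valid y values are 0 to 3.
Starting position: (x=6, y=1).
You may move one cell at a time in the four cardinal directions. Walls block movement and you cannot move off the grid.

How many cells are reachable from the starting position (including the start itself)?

Answer: Reachable cells: 24

Derivation:
BFS flood-fill from (x=6, y=1):
  Distance 0: (x=6, y=1)
  Distance 1: (x=6, y=0), (x=5, y=1), (x=6, y=2)
  Distance 2: (x=5, y=0), (x=4, y=1), (x=5, y=2), (x=6, y=3)
  Distance 3: (x=4, y=0), (x=4, y=2), (x=5, y=3)
  Distance 4: (x=3, y=0), (x=3, y=2), (x=4, y=3)
  Distance 5: (x=2, y=2), (x=3, y=3)
  Distance 6: (x=2, y=1)
  Distance 7: (x=1, y=1)
  Distance 8: (x=1, y=0), (x=0, y=1)
  Distance 9: (x=0, y=0), (x=0, y=2)
  Distance 10: (x=0, y=3)
  Distance 11: (x=1, y=3)
Total reachable: 24 (grid has 24 open cells total)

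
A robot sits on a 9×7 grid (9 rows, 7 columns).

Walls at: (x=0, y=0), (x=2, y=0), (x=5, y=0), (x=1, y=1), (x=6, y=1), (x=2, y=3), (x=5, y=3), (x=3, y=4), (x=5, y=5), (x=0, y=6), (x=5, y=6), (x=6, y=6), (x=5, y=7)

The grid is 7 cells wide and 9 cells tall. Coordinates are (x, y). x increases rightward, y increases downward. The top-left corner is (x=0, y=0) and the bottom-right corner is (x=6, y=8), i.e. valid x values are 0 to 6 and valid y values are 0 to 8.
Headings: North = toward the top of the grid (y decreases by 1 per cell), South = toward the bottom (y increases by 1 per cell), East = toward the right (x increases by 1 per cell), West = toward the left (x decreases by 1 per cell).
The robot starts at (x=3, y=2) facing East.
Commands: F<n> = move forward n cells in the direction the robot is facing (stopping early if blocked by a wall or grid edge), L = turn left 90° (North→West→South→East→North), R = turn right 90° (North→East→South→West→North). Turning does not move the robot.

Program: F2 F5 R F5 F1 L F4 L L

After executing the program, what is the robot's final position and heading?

Start: (x=3, y=2), facing East
  F2: move forward 2, now at (x=5, y=2)
  F5: move forward 1/5 (blocked), now at (x=6, y=2)
  R: turn right, now facing South
  F5: move forward 3/5 (blocked), now at (x=6, y=5)
  F1: move forward 0/1 (blocked), now at (x=6, y=5)
  L: turn left, now facing East
  F4: move forward 0/4 (blocked), now at (x=6, y=5)
  L: turn left, now facing North
  L: turn left, now facing West
Final: (x=6, y=5), facing West

Answer: Final position: (x=6, y=5), facing West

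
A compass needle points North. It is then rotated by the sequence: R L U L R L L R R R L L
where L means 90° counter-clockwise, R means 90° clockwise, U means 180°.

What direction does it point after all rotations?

Answer: Final heading: East

Derivation:
Start: North
  R (right (90° clockwise)) -> East
  L (left (90° counter-clockwise)) -> North
  U (U-turn (180°)) -> South
  L (left (90° counter-clockwise)) -> East
  R (right (90° clockwise)) -> South
  L (left (90° counter-clockwise)) -> East
  L (left (90° counter-clockwise)) -> North
  R (right (90° clockwise)) -> East
  R (right (90° clockwise)) -> South
  R (right (90° clockwise)) -> West
  L (left (90° counter-clockwise)) -> South
  L (left (90° counter-clockwise)) -> East
Final: East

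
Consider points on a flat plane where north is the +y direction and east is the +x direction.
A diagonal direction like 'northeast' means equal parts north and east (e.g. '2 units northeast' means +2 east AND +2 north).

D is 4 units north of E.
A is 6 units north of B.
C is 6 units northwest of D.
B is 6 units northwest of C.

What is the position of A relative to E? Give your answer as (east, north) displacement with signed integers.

Answer: A is at (east=-12, north=22) relative to E.

Derivation:
Place E at the origin (east=0, north=0).
  D is 4 units north of E: delta (east=+0, north=+4); D at (east=0, north=4).
  C is 6 units northwest of D: delta (east=-6, north=+6); C at (east=-6, north=10).
  B is 6 units northwest of C: delta (east=-6, north=+6); B at (east=-12, north=16).
  A is 6 units north of B: delta (east=+0, north=+6); A at (east=-12, north=22).
Therefore A relative to E: (east=-12, north=22).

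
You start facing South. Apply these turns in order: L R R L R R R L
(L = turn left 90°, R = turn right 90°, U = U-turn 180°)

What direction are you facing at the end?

Start: South
  L (left (90° counter-clockwise)) -> East
  R (right (90° clockwise)) -> South
  R (right (90° clockwise)) -> West
  L (left (90° counter-clockwise)) -> South
  R (right (90° clockwise)) -> West
  R (right (90° clockwise)) -> North
  R (right (90° clockwise)) -> East
  L (left (90° counter-clockwise)) -> North
Final: North

Answer: Final heading: North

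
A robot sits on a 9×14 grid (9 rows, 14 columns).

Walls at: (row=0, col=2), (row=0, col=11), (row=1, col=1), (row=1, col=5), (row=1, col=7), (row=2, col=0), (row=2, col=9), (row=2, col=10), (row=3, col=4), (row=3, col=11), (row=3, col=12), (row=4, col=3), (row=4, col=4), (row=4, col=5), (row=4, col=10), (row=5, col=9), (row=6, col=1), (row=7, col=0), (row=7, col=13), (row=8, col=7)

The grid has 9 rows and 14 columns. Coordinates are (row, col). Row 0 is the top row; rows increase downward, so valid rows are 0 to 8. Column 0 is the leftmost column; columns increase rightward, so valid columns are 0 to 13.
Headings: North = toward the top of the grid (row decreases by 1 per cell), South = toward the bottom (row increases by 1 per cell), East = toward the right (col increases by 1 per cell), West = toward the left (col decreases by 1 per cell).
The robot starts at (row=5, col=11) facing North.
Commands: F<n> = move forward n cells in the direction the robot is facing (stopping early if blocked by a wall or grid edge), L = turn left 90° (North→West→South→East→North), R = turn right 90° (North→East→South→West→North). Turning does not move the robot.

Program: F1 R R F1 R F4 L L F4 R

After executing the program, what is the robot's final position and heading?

Answer: Final position: (row=5, col=13), facing South

Derivation:
Start: (row=5, col=11), facing North
  F1: move forward 1, now at (row=4, col=11)
  R: turn right, now facing East
  R: turn right, now facing South
  F1: move forward 1, now at (row=5, col=11)
  R: turn right, now facing West
  F4: move forward 1/4 (blocked), now at (row=5, col=10)
  L: turn left, now facing South
  L: turn left, now facing East
  F4: move forward 3/4 (blocked), now at (row=5, col=13)
  R: turn right, now facing South
Final: (row=5, col=13), facing South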